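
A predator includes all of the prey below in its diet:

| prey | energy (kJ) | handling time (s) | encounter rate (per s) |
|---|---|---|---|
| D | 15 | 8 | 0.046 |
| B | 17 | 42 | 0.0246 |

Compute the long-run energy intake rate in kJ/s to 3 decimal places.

0.462 kJ/s

R = (0.046×15 + 0.0246×17) / (1 + 0.046×8 + 0.0246×42) = 1.108/2.401 = 0.4615 kJ/s.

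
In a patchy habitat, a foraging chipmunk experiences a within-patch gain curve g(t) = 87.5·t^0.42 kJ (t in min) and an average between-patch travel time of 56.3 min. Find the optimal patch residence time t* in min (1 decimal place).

40.8 min

Optimal t* satisfies g'(t*) = g(t*)/(T + t*).
g'(t) = 0.42·87.5·t^-0.58. Setting 0.42·87.5·t^-0.58 = 87.5·t^0.42/(56.3+t) gives 0.42(56.3+t) = t, so 0.58·t = 0.42×56.3.
t* = 0.42×56.3/0.58 = 40.77 min.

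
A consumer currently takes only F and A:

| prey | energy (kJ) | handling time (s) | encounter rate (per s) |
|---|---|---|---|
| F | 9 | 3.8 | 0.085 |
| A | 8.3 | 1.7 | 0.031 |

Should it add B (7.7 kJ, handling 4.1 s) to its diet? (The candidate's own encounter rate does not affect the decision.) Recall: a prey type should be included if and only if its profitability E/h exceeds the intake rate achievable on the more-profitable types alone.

Yes

On F and A alone, R = ΣλE/(1+Σλh) = 1.022/1.376 = 0.7431 kJ/s.
Profitability of B: 7.7/4.1 = 1.878 kJ/s.
Since 1.878 > R, including B increases the long-run rate.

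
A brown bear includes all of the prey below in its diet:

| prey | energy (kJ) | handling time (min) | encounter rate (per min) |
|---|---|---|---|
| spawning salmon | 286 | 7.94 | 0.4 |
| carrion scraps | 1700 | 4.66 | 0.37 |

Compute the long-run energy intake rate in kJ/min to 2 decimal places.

126.00 kJ/min

R = Σλ_iE_i / (1 + Σλ_ih_i)
Numerator: 0.4×286 + 0.37×1700 = 743.4
Denominator: 1 + 0.4×7.94 + 0.37×4.66 = 5.9
R = 743.4/5.9 = 126 kJ/min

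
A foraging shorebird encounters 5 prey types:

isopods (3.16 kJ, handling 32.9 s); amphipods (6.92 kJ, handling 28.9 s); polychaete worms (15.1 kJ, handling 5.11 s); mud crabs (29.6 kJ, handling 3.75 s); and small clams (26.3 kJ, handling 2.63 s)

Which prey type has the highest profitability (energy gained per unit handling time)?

In descending order of E/h:
small clams: 26.3/2.63 = 10 kJ/s
mud crabs: 29.6/3.75 = 7.89 kJ/s
polychaete worms: 15.1/5.11 = 2.95 kJ/s
amphipods: 6.92/28.9 = 0.239 kJ/s
isopods: 3.16/32.9 = 0.096 kJ/s

small clams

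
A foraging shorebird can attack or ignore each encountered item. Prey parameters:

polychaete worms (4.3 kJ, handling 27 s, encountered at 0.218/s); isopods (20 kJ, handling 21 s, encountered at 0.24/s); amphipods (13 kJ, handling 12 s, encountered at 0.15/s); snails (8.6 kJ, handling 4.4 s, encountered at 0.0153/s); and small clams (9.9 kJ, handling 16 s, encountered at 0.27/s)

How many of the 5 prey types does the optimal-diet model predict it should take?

3

Profitabilities (E/h, kJ/s): snails 1.95, amphipods 1.08, isopods 0.952, small clams 0.619, polychaete worms 0.159. Add prey in this order while the next type's profitability exceeds the intake rate on those already taken.
Rate on top 1: 0.1233. amphipods: 1.08 > 0.1233 → include.
Rate on top 2: 0.726. isopods: 0.952 > 0.726 → include.
Rate on top 3: 0.8703. small clams: 0.619 < 0.8703 → exclude; stop.
Optimal diet: snails, amphipods, isopods — 3 of 5 types.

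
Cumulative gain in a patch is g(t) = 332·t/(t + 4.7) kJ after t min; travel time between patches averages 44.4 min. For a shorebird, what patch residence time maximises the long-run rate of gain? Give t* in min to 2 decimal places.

14.45 min

Optimal t* satisfies g'(t*) = g(t*)/(T + t*).
g'(t) = 332·4.7/(t + 4.7)². Setting 332·4.7/(t+4.7)² = 332t/[(t+4.7)(44.4+t)] gives 4.7(44.4+t) = t(t+4.7), so t² = 4.7×44.4 = 208.7.
t* = √208.7 = 14.45 min.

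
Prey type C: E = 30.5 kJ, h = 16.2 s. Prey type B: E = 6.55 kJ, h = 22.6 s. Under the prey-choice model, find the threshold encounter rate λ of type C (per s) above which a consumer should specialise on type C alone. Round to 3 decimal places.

At the threshold, the rate on type C alone equals the profitability of type B: λ·30.5/(1 + λ·16.2) = 6.55/22.6 = 0.2898.
Rearranging, λ(30.5 − 0.2898×16.2) = 0.2898, so λ = 0.2898/25.8 = 0.01123 per s.

0.011 per s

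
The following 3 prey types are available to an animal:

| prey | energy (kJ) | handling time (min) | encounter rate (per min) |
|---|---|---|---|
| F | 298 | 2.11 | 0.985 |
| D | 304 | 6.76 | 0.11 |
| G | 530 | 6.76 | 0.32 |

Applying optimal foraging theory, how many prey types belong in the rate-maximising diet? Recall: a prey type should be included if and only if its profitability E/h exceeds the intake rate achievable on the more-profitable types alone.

Profitabilities (E/h, kJ/min): F 141, G 78.4, D 45. Add prey in this order while the next type's profitability exceeds the intake rate on those already taken.
Rate on top 1: 95.35. G: 78.4 < 95.35 → exclude; stop.
Optimal diet: F — 1 of 3 types.

1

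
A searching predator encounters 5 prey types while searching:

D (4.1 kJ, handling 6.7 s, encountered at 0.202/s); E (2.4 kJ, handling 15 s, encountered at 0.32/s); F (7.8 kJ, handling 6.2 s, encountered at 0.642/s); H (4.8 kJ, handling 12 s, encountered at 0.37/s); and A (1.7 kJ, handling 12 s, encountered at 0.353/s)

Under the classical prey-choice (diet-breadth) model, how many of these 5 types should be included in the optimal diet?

1

Rank by E/h (kJ/s): F 1.26, D 0.612, H 0.4, E 0.16, A 0.142. Include each in turn until the next type's E/h falls below the running intake rate.
Rate on top 1: 1.005. D: 0.612 < 1.005 → exclude; stop.
Optimal diet: F — 1 of 5 types.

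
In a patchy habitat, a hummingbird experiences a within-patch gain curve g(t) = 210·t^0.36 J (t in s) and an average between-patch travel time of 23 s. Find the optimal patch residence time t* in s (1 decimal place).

Maximise g(t)/(T+t): set derivative to zero → g'(t)(T+t) = g(t).
g'(t) = 0.36·210·t^-0.64. Setting 0.36·210·t^-0.64 = 210·t^0.36/(23+t) gives 0.36(23+t) = t, so 0.64·t = 0.36×23.
t* = 0.36×23/0.64 = 12.94 s.

12.9 s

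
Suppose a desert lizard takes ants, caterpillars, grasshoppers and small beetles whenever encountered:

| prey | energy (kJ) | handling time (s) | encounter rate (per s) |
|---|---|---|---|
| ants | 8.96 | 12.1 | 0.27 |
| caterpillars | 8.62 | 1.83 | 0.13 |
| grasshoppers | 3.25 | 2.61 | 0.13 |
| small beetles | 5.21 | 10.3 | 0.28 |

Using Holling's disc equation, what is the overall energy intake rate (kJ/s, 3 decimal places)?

0.701 kJ/s

R = (0.27×8.96 + 0.13×8.62 + 0.13×3.25 + 0.28×5.21) / (1 + 0.27×12.1 + 0.13×1.83 + 0.13×2.61 + 0.28×10.3) = 5.421/7.728 = 0.7015 kJ/s.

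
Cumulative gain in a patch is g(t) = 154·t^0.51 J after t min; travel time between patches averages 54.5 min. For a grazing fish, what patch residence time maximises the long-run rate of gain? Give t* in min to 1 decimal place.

Maximise g(t)/(T+t): set derivative to zero → g'(t)(T+t) = g(t).
g'(t) = 0.51·154·t^-0.49. Setting 0.51·154·t^-0.49 = 154·t^0.51/(54.5+t) gives 0.51(54.5+t) = t, so 0.49·t = 0.51×54.5.
t* = 0.51×54.5/0.49 = 56.72 min.

56.7 min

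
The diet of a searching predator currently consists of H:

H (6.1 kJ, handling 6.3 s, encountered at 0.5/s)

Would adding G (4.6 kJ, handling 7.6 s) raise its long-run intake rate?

Intake rate on the current diet: R = (0.5×6.1) / (1 + 0.5×6.3) = 3.05/4.15 = 0.7349 kJ/s.
G: E/h = 4.6/7.6 = 0.6053 kJ/s.
0.6053 < 0.7349, so adding G would lower the average — exclude it.

No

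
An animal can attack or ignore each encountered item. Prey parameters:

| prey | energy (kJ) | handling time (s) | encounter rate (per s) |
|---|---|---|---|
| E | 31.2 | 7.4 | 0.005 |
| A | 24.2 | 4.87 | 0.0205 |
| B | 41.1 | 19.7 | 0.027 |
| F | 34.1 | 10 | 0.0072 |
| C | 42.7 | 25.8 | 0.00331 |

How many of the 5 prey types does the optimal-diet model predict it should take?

Profitabilities (E/h, kJ/s): A 4.97, E 4.22, F 3.41, B 2.09, C 1.66. Add prey in this order while the next type's profitability exceeds the intake rate on those already taken.
Rate on top 1: 0.4511. E: 4.22 > 0.4511 → include.
Rate on top 2: 0.5736. F: 3.41 > 0.5736 → include.
Rate on top 3: 0.7425. B: 2.09 > 0.7425 → include.
Rate on top 4: 1.153. C: 1.66 > 1.153 → include.
Optimal diet: A, E, F, B, C — 5 of 5 types.

5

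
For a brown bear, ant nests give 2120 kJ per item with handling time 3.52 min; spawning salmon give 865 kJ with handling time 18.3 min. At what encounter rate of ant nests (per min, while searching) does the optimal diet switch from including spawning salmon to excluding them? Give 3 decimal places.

At the threshold, the rate on ant nests alone equals the profitability of spawning salmon: λ·2120/(1 + λ·3.52) = 865/18.3 = 47.27.
Rearranging, λ(2120 − 47.27×3.52) = 47.27, so λ = 47.27/1954 = 0.02419 per min.

0.024 per min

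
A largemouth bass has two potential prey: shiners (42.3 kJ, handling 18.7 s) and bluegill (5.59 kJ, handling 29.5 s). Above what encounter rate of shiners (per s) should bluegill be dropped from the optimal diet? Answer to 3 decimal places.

0.005 per s

Drop bluegill once their profitability E₂/h₂ falls below the rate achievable on shiners alone: E₂/h₂ = λE₁/(1 + λh₁).
Solve for λ: λE₁h₂ = E₂(1 + λh₁) → λ(E₁h₂ − E₂h₁) = E₂ → λ = E₂/(E₁h₂ − E₂h₁).
λ = 5.59/(42.3×29.5 − 5.59×18.7) = 5.59/1143 = 0.004889 per s.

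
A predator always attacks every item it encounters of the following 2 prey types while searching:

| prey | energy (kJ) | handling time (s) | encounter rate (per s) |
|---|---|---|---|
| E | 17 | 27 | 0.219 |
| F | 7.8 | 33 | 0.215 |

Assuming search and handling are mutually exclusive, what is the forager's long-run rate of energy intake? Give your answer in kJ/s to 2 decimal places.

0.39 kJ/s

Energy encountered per unit search time: 0.219×17 + 0.215×7.8 = 5.4 kJ/s.
Handling time per unit search time: 0.219×27 + 0.215×33 = 13.01.
Rate = 5.4/(1 + 13.01) = 0.3855 kJ/s.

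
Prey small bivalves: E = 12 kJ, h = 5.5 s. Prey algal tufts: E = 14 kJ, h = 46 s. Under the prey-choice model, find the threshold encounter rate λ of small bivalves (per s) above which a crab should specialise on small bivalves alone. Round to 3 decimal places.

0.029 per s

The zero-one rule: include algal tufts iff E₂/h₂ > λE₁/(1+λh₁). Equality gives the switch point.
λE₁h₂ = E₂ + λE₂h₁ ⇒ λ = E₂/(E₁h₂ − E₂h₁) = 14/(552 − 77) = 0.02947 per s.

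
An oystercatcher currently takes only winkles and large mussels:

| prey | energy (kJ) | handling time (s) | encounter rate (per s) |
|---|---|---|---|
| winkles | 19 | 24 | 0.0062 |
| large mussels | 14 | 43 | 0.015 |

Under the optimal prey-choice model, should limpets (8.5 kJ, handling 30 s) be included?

Current rate: (0.0062×19 + 0.015×14)/(1 + 0.0062×24 + 0.015×43) = 0.1827 kJ/s.
Profitability of limpets: 8.5/30 = 0.2833 kJ/s.
0.2833 > 0.1827, so adding limpets raises the average — include it.

Yes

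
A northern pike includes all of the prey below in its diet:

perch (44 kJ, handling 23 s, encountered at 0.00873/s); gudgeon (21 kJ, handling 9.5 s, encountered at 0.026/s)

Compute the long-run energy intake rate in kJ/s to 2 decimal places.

R = Σλ_iE_i / (1 + Σλ_ih_i)
Numerator: 0.00873×44 + 0.026×21 = 0.9301
Denominator: 1 + 0.00873×23 + 0.026×9.5 = 1.448
R = 0.9301/1.448 = 0.6424 kJ/s

0.64 kJ/s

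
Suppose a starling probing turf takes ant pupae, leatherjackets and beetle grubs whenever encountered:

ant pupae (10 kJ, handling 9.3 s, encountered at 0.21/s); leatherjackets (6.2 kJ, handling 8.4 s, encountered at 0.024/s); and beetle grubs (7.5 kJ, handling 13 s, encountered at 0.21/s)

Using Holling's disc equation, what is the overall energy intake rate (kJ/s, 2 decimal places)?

Energy encountered per unit search time: 0.21×10 + 0.024×6.2 + 0.21×7.5 = 3.824 kJ/s.
Handling time per unit search time: 0.21×9.3 + 0.024×8.4 + 0.21×13 = 4.885.
Rate = 3.824/(1 + 4.885) = 0.6498 kJ/s.

0.65 kJ/s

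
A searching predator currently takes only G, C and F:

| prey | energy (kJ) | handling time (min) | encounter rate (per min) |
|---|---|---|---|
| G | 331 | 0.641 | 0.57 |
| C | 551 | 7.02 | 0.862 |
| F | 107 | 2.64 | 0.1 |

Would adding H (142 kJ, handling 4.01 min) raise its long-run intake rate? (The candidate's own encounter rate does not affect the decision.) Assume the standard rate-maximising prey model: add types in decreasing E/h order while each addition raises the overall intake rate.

Current rate: (0.57×331 + 0.862×551 + 0.1×107)/(1 + 0.57×0.641 + 0.862×7.02 + 0.1×2.64) = 87.8 kJ/min.
H: E/h = 142/4.01 = 35.41 kJ/min.
Since 35.41 < R, time spent handling H is better spent searching.

No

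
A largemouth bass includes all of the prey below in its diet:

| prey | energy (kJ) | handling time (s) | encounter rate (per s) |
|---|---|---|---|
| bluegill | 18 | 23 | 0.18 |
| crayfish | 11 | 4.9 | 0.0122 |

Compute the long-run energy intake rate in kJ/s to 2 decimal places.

R = Σλ_iE_i / (1 + Σλ_ih_i)
Numerator: 0.18×18 + 0.0122×11 = 3.374
Denominator: 1 + 0.18×23 + 0.0122×4.9 = 5.2
R = 3.374/5.2 = 0.6489 kJ/s

0.65 kJ/s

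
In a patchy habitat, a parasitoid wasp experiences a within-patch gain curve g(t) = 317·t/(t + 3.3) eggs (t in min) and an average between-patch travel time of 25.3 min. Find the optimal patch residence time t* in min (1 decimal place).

Optimal t* satisfies g'(t*) = g(t*)/(T + t*).
g'(t) = 317·3.3/(t + 3.3)². Setting 317·3.3/(t+3.3)² = 317t/[(t+3.3)(25.3+t)] gives 3.3(25.3+t) = t(t+3.3), so t² = 3.3×25.3 = 83.49.
t* = √83.49 = 9.137 min.

9.1 min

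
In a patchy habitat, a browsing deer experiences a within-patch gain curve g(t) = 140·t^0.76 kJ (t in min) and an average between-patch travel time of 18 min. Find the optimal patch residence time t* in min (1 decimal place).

Optimal t* satisfies g'(t*) = g(t*)/(T + t*).
g'(t) = 0.76·140·t^-0.24. Setting 0.76·140·t^-0.24 = 140·t^0.76/(18+t) gives 0.76(18+t) = t, so 0.24·t = 0.76×18.
t* = 0.76×18/0.24 = 57 min.

57.0 min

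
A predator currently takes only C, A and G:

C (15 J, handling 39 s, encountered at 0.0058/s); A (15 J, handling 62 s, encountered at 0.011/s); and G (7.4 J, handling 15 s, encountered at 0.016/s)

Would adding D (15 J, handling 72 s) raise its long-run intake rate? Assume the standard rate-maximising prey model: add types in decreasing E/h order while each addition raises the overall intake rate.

On C, A and G alone, R = ΣλE/(1+Σλh) = 0.3704/2.148 = 0.1724 J/s.
D: E/h = 15/72 = 0.2083 J/s.
0.2083 > 0.1724, so adding D raises the average — include it.

Yes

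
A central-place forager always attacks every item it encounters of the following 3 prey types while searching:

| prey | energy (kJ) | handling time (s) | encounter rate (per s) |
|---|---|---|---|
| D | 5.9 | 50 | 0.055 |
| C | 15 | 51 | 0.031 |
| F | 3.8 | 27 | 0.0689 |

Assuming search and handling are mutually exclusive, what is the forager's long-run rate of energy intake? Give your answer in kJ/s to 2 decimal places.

R = (0.055×5.9 + 0.031×15 + 0.0689×3.8) / (1 + 0.055×50 + 0.031×51 + 0.0689×27) = 1.051/7.191 = 0.1462 kJ/s.

0.15 kJ/s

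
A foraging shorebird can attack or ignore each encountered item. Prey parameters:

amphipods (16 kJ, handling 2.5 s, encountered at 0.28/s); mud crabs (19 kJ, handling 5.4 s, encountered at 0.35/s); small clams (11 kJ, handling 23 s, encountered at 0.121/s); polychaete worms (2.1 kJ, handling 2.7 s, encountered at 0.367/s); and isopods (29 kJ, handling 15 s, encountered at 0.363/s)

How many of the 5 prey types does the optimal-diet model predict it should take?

2

E/h in descending order: amphipods 6.4, mud crabs 3.52, isopods 1.93, polychaete worms 0.778, small clams 0.478 kJ/s. The optimal diet is the largest prefix of this list for which every included type satisfies E_i/h_i > R on the types above it.
Rate on top 1: 2.635. mud crabs: 3.52 > 2.635 → include.
Rate on top 2: 3.1. isopods: 1.93 < 3.1 → exclude; stop.
Optimal diet: amphipods, mud crabs — 2 of 5 types.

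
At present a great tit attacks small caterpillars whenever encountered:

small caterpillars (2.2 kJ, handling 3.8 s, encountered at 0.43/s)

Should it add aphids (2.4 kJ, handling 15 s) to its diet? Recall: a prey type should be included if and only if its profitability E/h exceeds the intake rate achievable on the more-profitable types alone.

Intake rate on the current diet: R = (0.43×2.2) / (1 + 0.43×3.8) = 0.946/2.634 = 0.3591 kJ/s.
aphids: E/h = 2.4/15 = 0.16 kJ/s.
0.16 < 0.3591, so adding aphids would lower the average — exclude it.

No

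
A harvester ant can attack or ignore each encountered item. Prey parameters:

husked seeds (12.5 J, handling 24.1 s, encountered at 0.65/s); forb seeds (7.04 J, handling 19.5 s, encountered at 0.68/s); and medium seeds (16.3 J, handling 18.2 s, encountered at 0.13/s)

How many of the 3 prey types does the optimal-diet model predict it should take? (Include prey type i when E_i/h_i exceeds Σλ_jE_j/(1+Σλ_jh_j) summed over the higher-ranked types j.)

1

E/h in descending order: medium seeds 0.896, husked seeds 0.519, forb seeds 0.361 J/s. The optimal diet is the largest prefix of this list for which every included type satisfies E_i/h_i > R on the types above it.
Rate on top 1: 0.6295. husked seeds: 0.519 < 0.6295 → exclude; stop.
Optimal diet: medium seeds — 1 of 3 types.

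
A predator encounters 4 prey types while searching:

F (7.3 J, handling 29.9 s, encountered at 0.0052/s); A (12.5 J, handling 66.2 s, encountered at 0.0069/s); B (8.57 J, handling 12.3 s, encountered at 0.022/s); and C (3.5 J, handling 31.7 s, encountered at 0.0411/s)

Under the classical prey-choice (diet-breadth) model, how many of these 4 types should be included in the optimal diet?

3

Rank by E/h (J/s): B 0.697, F 0.244, A 0.189, C 0.11. Include each in turn until the next type's E/h falls below the running intake rate.
Rate on top 1: 0.1484. F: 0.244 > 0.1484 → include.
Rate on top 2: 0.1588. A: 0.189 > 0.1588 → include.
Rate on top 3: 0.1661. C: 0.11 < 0.1661 → exclude; stop.
Optimal diet: B, F, A — 3 of 4 types.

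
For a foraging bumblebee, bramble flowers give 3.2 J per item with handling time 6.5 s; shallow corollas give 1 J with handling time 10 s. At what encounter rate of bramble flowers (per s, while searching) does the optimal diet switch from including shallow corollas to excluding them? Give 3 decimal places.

Drop shallow corollas once their profitability E₂/h₂ falls below the rate achievable on bramble flowers alone: E₂/h₂ = λE₁/(1 + λh₁).
Solve for λ: λE₁h₂ = E₂(1 + λh₁) → λ(E₁h₂ − E₂h₁) = E₂ → λ = E₂/(E₁h₂ − E₂h₁).
λ = 1/(3.2×10 − 1×6.5) = 1/25.5 = 0.03922 per s.

0.039 per s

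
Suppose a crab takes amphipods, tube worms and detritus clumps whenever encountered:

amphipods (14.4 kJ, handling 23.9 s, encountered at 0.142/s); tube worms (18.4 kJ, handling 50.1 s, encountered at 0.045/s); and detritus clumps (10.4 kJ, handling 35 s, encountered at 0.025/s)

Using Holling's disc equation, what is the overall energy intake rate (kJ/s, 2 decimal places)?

0.42 kJ/s

R = Σλ_iE_i / (1 + Σλ_ih_i)
Numerator: 0.142×14.4 + 0.045×18.4 + 0.025×10.4 = 3.133
Denominator: 1 + 0.142×23.9 + 0.045×50.1 + 0.025×35 = 7.523
R = 3.133/7.523 = 0.4164 kJ/s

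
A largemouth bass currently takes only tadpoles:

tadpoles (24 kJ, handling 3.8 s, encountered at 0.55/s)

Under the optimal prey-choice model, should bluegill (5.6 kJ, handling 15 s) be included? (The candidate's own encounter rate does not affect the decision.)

No

Current rate: (0.55×24)/(1 + 0.55×3.8) = 4.272 kJ/s.
Profitability of bluegill: 5.6/15 = 0.3733 kJ/s.
0.3733 < 4.272, so adding bluegill would lower the average — exclude it.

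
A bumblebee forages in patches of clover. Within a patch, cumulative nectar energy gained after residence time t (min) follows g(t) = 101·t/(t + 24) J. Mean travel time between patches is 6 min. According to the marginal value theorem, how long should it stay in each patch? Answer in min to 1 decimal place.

12.0 min

By the marginal value theorem, leave when the instantaneous gain rate g'(t) equals the habitat-wide average g(t)/(T + t).
g'(t) = 101·24/(t + 24)². Setting 101·24/(t+24)² = 101t/[(t+24)(6+t)] gives 24(6+t) = t(t+24), so t² = 24×6 = 144.
t* = √144 = 12 min.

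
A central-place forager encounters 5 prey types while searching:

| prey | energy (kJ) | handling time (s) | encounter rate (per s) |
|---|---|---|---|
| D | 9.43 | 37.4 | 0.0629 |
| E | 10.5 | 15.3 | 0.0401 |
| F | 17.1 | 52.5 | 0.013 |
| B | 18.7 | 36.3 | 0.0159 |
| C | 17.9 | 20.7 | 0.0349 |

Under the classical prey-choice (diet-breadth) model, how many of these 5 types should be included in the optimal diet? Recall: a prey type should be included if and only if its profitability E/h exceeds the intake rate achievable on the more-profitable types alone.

3

Rank by E/h (kJ/s): C 0.865, E 0.686, B 0.515, F 0.326, D 0.252. Include each in turn until the next type's E/h falls below the running intake rate.
Rate on top 1: 0.3627. E: 0.686 > 0.3627 → include.
Rate on top 2: 0.4477. B: 0.515 > 0.4477 → include.
Rate on top 3: 0.461. F: 0.326 < 0.461 → exclude; stop.
Optimal diet: C, E, B — 3 of 5 types.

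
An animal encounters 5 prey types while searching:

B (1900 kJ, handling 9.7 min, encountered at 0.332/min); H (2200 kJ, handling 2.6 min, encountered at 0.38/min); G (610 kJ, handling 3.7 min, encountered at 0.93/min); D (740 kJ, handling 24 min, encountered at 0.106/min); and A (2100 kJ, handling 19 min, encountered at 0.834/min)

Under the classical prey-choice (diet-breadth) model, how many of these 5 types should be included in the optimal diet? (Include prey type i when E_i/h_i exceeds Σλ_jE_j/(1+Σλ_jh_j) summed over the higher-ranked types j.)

1

Profitabilities (E/h, kJ/min): H 846, B 196, G 165, A 111, D 30.8. Add prey in this order while the next type's profitability exceeds the intake rate on those already taken.
Rate on top 1: 420.5. B: 196 < 420.5 → exclude; stop.
Optimal diet: H — 1 of 5 types.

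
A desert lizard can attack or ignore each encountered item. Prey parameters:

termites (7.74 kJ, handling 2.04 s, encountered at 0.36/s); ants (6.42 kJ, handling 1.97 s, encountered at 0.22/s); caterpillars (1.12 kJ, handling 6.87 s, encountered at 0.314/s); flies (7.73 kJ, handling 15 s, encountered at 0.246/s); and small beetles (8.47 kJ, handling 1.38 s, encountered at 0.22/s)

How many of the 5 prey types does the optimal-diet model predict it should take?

Profitabilities (E/h, kJ/s): small beetles 6.14, termites 3.79, ants 3.26, flies 0.515, caterpillars 0.163. Add prey in this order while the next type's profitability exceeds the intake rate on those already taken.
Rate on top 1: 1.429. termites: 3.79 > 1.429 → include.
Rate on top 2: 2.282. ants: 3.26 > 2.282 → include.
Rate on top 3: 2.453. flies: 0.515 < 2.453 → exclude; stop.
Optimal diet: small beetles, termites, ants — 3 of 5 types.

3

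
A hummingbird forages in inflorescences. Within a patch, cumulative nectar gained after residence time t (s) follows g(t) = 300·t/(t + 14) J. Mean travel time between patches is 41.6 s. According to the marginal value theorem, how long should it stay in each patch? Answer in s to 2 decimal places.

Optimal t* satisfies g'(t*) = g(t*)/(T + t*).
g'(t) = 300·14/(t + 14)². Setting 300·14/(t+14)² = 300t/[(t+14)(41.6+t)] gives 14(41.6+t) = t(t+14), so t² = 14×41.6 = 582.4.
t* = √582.4 = 24.13 s.

24.13 s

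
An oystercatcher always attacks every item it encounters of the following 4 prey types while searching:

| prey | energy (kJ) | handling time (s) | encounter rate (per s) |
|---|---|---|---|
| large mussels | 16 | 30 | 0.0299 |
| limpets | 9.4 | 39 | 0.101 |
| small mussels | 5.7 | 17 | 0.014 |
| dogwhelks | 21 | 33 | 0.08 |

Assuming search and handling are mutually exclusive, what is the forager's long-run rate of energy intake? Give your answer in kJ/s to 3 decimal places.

0.366 kJ/s

R = Σλ_iE_i / (1 + Σλ_ih_i)
Numerator: 0.0299×16 + 0.101×9.4 + 0.014×5.7 + 0.08×21 = 3.188
Denominator: 1 + 0.0299×30 + 0.101×39 + 0.014×17 + 0.08×33 = 8.714
R = 3.188/8.714 = 0.3658 kJ/s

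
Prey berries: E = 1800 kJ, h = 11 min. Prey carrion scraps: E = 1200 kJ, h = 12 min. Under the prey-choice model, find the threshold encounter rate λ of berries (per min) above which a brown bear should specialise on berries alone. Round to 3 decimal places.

0.143 per min

Drop carrion scraps once their profitability E₂/h₂ falls below the rate achievable on berries alone: E₂/h₂ = λE₁/(1 + λh₁).
Solve for λ: λE₁h₂ = E₂(1 + λh₁) → λ(E₁h₂ − E₂h₁) = E₂ → λ = E₂/(E₁h₂ − E₂h₁).
λ = 1200/(1800×12 − 1200×11) = 1200/8400 = 0.1429 per min.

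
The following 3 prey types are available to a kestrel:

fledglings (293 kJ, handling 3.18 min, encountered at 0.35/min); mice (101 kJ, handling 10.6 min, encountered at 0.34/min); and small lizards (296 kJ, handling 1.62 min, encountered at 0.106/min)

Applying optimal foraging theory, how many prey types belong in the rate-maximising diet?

2

Rank by E/h (kJ/min): small lizards 183, fledglings 92.1, mice 9.53. Include each in turn until the next type's E/h falls below the running intake rate.
Rate on top 1: 26.78. fledglings: 92.1 > 26.78 → include.
Rate on top 2: 58.62. mice: 9.53 < 58.62 → exclude; stop.
Optimal diet: small lizards, fledglings — 2 of 3 types.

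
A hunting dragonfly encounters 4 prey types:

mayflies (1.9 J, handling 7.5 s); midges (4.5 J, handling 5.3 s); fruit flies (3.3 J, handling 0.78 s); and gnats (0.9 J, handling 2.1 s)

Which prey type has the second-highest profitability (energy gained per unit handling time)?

Profitability E/h (J/s): mayflies = 1.9/7.5 = 0.253, midges = 4.5/5.3 = 0.849, fruit flies = 3.3/0.78 = 4.23, gnats = 0.9/2.1 = 0.429.
Ranked: fruit flies > midges > gnats > mayflies.

midges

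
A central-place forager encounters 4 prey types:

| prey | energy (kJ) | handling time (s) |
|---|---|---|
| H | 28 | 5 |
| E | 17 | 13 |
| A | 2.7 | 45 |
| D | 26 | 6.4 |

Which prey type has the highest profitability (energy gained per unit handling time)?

Profitability E/h (kJ/s): H = 28/5 = 5.6, E = 17/13 = 1.31, A = 2.7/45 = 0.06, D = 26/6.4 = 4.06.
Ranked: H > D > E > A.

H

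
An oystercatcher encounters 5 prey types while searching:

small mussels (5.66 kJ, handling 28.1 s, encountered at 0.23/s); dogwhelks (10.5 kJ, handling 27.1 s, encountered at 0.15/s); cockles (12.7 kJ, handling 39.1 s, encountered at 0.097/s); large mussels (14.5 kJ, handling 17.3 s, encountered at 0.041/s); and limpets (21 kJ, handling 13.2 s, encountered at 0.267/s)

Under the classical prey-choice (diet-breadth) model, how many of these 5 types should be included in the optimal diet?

Rank by E/h (kJ/s): limpets 1.59, large mussels 0.838, dogwhelks 0.387, cockles 0.325, small mussels 0.201. Include each in turn until the next type's E/h falls below the running intake rate.
Rate on top 1: 1.239. large mussels: 0.838 < 1.239 → exclude; stop.
Optimal diet: limpets — 1 of 5 types.

1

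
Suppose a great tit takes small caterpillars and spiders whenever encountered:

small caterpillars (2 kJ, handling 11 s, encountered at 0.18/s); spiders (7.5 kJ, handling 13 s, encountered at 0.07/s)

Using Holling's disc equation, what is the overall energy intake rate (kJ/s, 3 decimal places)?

0.228 kJ/s

R = Σλ_iE_i / (1 + Σλ_ih_i)
Numerator: 0.18×2 + 0.07×7.5 = 0.885
Denominator: 1 + 0.18×11 + 0.07×13 = 3.89
R = 0.885/3.89 = 0.2275 kJ/s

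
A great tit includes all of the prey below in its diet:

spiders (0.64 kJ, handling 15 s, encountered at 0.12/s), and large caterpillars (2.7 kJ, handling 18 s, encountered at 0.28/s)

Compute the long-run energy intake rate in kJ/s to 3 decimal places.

Energy encountered per unit search time: 0.12×0.64 + 0.28×2.7 = 0.8328 kJ/s.
Handling time per unit search time: 0.12×15 + 0.28×18 = 6.84.
Rate = 0.8328/(1 + 6.84) = 0.1062 kJ/s.

0.106 kJ/s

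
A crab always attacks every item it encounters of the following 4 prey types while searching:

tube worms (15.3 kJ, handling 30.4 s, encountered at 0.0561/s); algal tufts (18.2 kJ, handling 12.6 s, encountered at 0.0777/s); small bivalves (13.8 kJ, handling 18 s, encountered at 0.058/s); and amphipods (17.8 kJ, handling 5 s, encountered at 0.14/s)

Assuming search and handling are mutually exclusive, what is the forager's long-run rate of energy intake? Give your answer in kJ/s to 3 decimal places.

R = (0.0561×15.3 + 0.0777×18.2 + 0.058×13.8 + 0.14×17.8) / (1 + 0.0561×30.4 + 0.0777×12.6 + 0.058×18 + 0.14×5) = 5.565/5.428 = 1.025 kJ/s.

1.025 kJ/s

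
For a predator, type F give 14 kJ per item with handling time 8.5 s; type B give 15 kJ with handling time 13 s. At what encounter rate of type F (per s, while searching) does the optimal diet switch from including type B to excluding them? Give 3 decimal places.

The zero-one rule: include type B iff E₂/h₂ > λE₁/(1+λh₁). Equality gives the switch point.
λE₁h₂ = E₂ + λE₂h₁ ⇒ λ = E₂/(E₁h₂ − E₂h₁) = 15/(182 − 127.5) = 0.2752 per s.

0.275 per s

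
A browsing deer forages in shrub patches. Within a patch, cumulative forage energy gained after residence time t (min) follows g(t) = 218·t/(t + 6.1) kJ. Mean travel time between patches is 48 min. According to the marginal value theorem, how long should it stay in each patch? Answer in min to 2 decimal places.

17.11 min

Optimal t* satisfies g'(t*) = g(t*)/(T + t*).
g'(t) = 218·6.1/(t + 6.1)². Setting 218·6.1/(t+6.1)² = 218t/[(t+6.1)(48+t)] gives 6.1(48+t) = t(t+6.1), so t² = 6.1×48 = 292.8.
t* = √292.8 = 17.11 min.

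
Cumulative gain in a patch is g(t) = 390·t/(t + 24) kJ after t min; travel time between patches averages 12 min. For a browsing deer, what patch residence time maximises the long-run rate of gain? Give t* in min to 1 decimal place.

By the marginal value theorem, leave when the instantaneous gain rate g'(t) equals the habitat-wide average g(t)/(T + t).
g'(t) = 390·24/(t + 24)². Setting 390·24/(t+24)² = 390t/[(t+24)(12+t)] gives 24(12+t) = t(t+24), so t² = 24×12 = 288.
t* = √288 = 16.97 min.

17.0 min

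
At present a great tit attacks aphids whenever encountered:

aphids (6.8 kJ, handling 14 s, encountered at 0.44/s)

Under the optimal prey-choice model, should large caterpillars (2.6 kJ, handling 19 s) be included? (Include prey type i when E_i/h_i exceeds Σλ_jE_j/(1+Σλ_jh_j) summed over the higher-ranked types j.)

Current rate: (0.44×6.8)/(1 + 0.44×14) = 0.4179 kJ/s.
Profitability of large caterpillars: 2.6/19 = 0.1368 kJ/s.
Since 0.1368 < R, time spent handling large caterpillars is better spent searching.

No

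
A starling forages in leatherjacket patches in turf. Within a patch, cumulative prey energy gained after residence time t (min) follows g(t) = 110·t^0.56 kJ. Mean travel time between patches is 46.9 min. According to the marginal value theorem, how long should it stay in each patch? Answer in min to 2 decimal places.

Optimal t* satisfies g'(t*) = g(t*)/(T + t*).
g'(t) = 0.56·110·t^-0.44. Setting 0.56·110·t^-0.44 = 110·t^0.56/(46.9+t) gives 0.56(46.9+t) = t, so 0.44·t = 0.56×46.9.
t* = 0.56×46.9/0.44 = 59.69 min.

59.69 min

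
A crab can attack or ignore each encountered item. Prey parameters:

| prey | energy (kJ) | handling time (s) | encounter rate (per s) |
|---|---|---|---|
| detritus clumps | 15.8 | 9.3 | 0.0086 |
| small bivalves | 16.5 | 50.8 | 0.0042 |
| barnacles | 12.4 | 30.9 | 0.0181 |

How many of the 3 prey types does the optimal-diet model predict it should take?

3

Rank by E/h (kJ/s): detritus clumps 1.7, barnacles 0.401, small bivalves 0.325. Include each in turn until the next type's E/h falls below the running intake rate.
Rate on top 1: 0.1258. barnacles: 0.401 > 0.1258 → include.
Rate on top 2: 0.2198. small bivalves: 0.325 > 0.2198 → include.
Optimal diet: detritus clumps, barnacles, small bivalves — 3 of 3 types.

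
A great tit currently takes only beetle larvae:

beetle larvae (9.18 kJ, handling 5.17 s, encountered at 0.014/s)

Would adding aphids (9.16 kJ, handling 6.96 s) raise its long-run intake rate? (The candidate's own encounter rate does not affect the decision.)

On beetle larvae alone, R = ΣλE/(1+Σλh) = 0.1285/1.072 = 0.1198 kJ/s.
aphids: E/h = 9.16/6.96 = 1.316 kJ/s.
Since 1.316 > R, including aphids increases the long-run rate.

Yes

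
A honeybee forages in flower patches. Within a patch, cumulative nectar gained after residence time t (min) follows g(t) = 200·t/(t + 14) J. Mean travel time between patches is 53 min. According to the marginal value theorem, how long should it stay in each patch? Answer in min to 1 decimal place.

27.2 min

By the marginal value theorem, leave when the instantaneous gain rate g'(t) equals the habitat-wide average g(t)/(T + t).
g'(t) = 200·14/(t + 14)². Setting 200·14/(t+14)² = 200t/[(t+14)(53+t)] gives 14(53+t) = t(t+14), so t² = 14×53 = 742.
t* = √742 = 27.24 min.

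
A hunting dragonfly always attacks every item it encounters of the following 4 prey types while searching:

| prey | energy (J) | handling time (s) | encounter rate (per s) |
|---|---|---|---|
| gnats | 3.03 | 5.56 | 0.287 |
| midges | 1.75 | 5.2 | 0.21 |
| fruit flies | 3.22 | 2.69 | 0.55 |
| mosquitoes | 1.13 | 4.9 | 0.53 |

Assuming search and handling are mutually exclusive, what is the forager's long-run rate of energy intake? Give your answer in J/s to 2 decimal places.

0.46 J/s

R = (0.287×3.03 + 0.21×1.75 + 0.55×3.22 + 0.53×1.13) / (1 + 0.287×5.56 + 0.21×5.2 + 0.55×2.69 + 0.53×4.9) = 3.607/7.764 = 0.4646 J/s.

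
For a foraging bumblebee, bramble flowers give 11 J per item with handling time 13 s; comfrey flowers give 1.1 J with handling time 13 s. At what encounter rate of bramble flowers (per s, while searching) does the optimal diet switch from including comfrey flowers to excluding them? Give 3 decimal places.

0.009 per s

Drop comfrey flowers once their profitability E₂/h₂ falls below the rate achievable on bramble flowers alone: E₂/h₂ = λE₁/(1 + λh₁).
Solve for λ: λE₁h₂ = E₂(1 + λh₁) → λ(E₁h₂ − E₂h₁) = E₂ → λ = E₂/(E₁h₂ − E₂h₁).
λ = 1.1/(11×13 − 1.1×13) = 1.1/128.7 = 0.008547 per s.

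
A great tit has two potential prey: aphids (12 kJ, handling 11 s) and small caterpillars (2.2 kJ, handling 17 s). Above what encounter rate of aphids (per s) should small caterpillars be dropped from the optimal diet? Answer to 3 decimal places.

0.012 per s

At the threshold, the rate on aphids alone equals the profitability of small caterpillars: λ·12/(1 + λ·11) = 2.2/17 = 0.1294.
Rearranging, λ(12 − 0.1294×11) = 0.1294, so λ = 0.1294/10.58 = 0.01224 per s.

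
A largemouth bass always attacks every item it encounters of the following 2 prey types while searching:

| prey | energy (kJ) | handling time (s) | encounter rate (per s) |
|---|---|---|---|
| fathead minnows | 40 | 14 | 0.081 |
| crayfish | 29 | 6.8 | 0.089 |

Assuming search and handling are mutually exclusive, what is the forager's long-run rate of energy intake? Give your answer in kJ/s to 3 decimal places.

2.125 kJ/s

R = Σλ_iE_i / (1 + Σλ_ih_i)
Numerator: 0.081×40 + 0.089×29 = 5.821
Denominator: 1 + 0.081×14 + 0.089×6.8 = 2.739
R = 5.821/2.739 = 2.125 kJ/s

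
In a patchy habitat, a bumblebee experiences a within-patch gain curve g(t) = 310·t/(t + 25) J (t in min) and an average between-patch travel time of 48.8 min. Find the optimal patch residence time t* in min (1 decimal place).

34.9 min

Maximise g(t)/(T+t): set derivative to zero → g'(t)(T+t) = g(t).
g'(t) = 310·25/(t + 25)². Setting 310·25/(t+25)² = 310t/[(t+25)(48.8+t)] gives 25(48.8+t) = t(t+25), so t² = 25×48.8 = 1220.
t* = √1220 = 34.93 min.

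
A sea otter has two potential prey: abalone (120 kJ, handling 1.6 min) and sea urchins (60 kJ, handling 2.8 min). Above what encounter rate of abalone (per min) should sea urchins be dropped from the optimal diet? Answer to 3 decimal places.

0.250 per min

At the threshold, the rate on abalone alone equals the profitability of sea urchins: λ·120/(1 + λ·1.6) = 60/2.8 = 21.43.
Rearranging, λ(120 − 21.43×1.6) = 21.43, so λ = 21.43/85.71 = 0.25 per min.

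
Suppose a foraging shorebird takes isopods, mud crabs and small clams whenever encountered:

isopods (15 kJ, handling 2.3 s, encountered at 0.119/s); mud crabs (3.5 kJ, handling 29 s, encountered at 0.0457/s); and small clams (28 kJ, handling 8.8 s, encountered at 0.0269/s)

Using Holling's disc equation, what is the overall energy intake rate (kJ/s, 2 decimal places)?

R = Σλ_iE_i / (1 + Σλ_ih_i)
Numerator: 0.119×15 + 0.0457×3.5 + 0.0269×28 = 2.698
Denominator: 1 + 0.119×2.3 + 0.0457×29 + 0.0269×8.8 = 2.836
R = 2.698/2.836 = 0.9515 kJ/s

0.95 kJ/s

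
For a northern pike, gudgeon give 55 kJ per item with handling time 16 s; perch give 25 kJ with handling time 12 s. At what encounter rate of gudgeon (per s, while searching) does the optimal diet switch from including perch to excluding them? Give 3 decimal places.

The zero-one rule: include perch iff E₂/h₂ > λE₁/(1+λh₁). Equality gives the switch point.
λE₁h₂ = E₂ + λE₂h₁ ⇒ λ = E₂/(E₁h₂ − E₂h₁) = 25/(660 − 400) = 0.09615 per s.

0.096 per s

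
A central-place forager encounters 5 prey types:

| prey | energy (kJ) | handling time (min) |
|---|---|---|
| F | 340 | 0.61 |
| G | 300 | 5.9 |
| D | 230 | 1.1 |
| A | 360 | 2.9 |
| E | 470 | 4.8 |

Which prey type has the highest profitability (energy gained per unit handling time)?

Profitability E/h (kJ/min): F = 340/0.61 = 557, G = 300/5.9 = 50.8, D = 230/1.1 = 209, A = 360/2.9 = 124, E = 470/4.8 = 97.9.
Ranked: F > D > A > E > G.

F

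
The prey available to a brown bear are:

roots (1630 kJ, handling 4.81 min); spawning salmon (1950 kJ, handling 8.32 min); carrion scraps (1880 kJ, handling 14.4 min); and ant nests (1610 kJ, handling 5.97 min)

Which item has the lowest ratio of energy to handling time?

carrion scraps

Profitability E/h (kJ/min): roots = 1630/4.81 = 339, spawning salmon = 1950/8.32 = 234, carrion scraps = 1880/14.4 = 131, ant nests = 1610/5.97 = 270.
Ranked: roots > ant nests > spawning salmon > carrion scraps.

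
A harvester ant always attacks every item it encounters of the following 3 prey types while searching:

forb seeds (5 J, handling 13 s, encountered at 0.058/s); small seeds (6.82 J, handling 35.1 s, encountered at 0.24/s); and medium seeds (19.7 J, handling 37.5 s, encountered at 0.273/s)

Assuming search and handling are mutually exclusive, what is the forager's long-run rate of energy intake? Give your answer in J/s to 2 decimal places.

R = Σλ_iE_i / (1 + Σλ_ih_i)
Numerator: 0.058×5 + 0.24×6.82 + 0.273×19.7 = 7.305
Denominator: 1 + 0.058×13 + 0.24×35.1 + 0.273×37.5 = 20.42
R = 7.305/20.42 = 0.3578 J/s

0.36 J/s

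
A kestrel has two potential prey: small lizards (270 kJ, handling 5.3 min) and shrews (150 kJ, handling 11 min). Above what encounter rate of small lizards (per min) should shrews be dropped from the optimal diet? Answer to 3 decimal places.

Drop shrews once their profitability E₂/h₂ falls below the rate achievable on small lizards alone: E₂/h₂ = λE₁/(1 + λh₁).
Solve for λ: λE₁h₂ = E₂(1 + λh₁) → λ(E₁h₂ − E₂h₁) = E₂ → λ = E₂/(E₁h₂ − E₂h₁).
λ = 150/(270×11 − 150×5.3) = 150/2175 = 0.06897 per min.

0.069 per min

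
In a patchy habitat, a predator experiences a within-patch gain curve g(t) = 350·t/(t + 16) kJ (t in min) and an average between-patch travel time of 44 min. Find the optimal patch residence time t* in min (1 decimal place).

26.5 min

Maximise g(t)/(T+t): set derivative to zero → g'(t)(T+t) = g(t).
g'(t) = 350·16/(t + 16)². Setting 350·16/(t+16)² = 350t/[(t+16)(44+t)] gives 16(44+t) = t(t+16), so t² = 16×44 = 704.
t* = √704 = 26.53 min.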